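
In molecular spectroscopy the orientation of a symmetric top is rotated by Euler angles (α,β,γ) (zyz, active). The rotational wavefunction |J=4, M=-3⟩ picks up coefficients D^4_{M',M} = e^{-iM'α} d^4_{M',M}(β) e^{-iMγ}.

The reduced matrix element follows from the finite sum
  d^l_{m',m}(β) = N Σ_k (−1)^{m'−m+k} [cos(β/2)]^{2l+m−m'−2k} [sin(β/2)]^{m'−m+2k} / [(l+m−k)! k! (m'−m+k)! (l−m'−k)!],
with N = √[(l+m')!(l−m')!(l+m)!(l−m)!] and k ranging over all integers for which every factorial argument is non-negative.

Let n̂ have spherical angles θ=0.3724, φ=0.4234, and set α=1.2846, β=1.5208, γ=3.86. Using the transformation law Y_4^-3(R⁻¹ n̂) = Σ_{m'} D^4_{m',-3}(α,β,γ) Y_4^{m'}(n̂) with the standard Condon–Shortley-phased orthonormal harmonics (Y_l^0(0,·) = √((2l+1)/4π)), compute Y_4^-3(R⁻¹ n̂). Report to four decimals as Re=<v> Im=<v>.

Re=0.0899 Im=0.2996

Need the full column D^4_{m',-3} for m'=−4..4 at α=1.2846, β=1.5208, γ=3.8600.
cos(β/2)=0.724560, sin(β/2)=0.689211
d^4_{-4,-3}: single k=1 term ⇒ +0.204371;  D = -0.108621-0.173115i
d^4_{-3,-3}: k∈[0..1] ⇒ +0.075962 -0.481117 = -0.405155;  D = +0.390023-0.109692i
d^4_{-2,-3}: k∈[0..1] ⇒ -0.270358 +0.733864 = +0.463506;  D = -0.005577+0.463473i
d^4_{-1,-3}: k∈[0..1] ⇒ +0.545535 -0.822673 = -0.277138;  D = -0.264904-0.081431i
d^4_{0,-3}: k∈[0..1] ⇒ -0.773560 +0.699922 = -0.073638;  D = -0.040628+0.061416i
d^4_{1,-3}: k∈[0..1] ⇒ +0.822673 -0.446616 = +0.376057;  D = -0.242313-0.287582i
d^4_{2,-3}: k∈[0..1] ⇒ -0.664005 +0.200265 = -0.463739;  D = +0.424566-0.186541i
d^4_{3,-3}: k∈[0..1] ⇒ +0.393878 -0.050912 = +0.342966;  D = +0.043706+0.340170i
d^4_{4,-3}: single k=0 term ⇒ -0.151386;  D = -0.149491-0.023882i
Y_4^{m'}(θ=0.3724,φ=0.4234) and Σ D·Y over m':
  (-0.1086-0.1731i)·(-0.0010-0.0077i)  (+0.3900-0.1097i)·(+0.0166-0.0536i)  (-0.0056+0.4635i)·(+0.1488-0.1683i)  (-0.2649-0.0814i)·(+0.4492-0.2025i)  (-0.0406+0.0614i)·(+0.3510+0.0000i)  (-0.2423-0.2876i)·(-0.4492-0.2025i)  (+0.4246-0.1865i)·(+0.1488+0.1683i)  (+0.0437+0.3402i)·(-0.0166-0.0536i)  (-0.1495-0.0239i)·(-0.0010+0.0077i)
Y_4^-3(R⁻¹ n̂) = +0.089869+0.299600i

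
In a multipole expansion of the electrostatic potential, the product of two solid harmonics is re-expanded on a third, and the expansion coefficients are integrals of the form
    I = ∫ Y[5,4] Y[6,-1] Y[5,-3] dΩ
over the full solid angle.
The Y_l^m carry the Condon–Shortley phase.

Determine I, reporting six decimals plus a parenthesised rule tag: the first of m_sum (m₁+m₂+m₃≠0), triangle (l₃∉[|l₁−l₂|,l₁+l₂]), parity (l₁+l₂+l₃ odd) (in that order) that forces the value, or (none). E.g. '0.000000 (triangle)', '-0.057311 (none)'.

-0.154663 (none)

Rules hold: Σm=0, L=16 even, 1≤5≤11.
N = 11·13·11 = 1573
Δ = 6!·4!·6!/17! = 1/28588560
Racah Σ t=1..5: t=1:−1/345600 t=2:+1/13824 t=3:−1/5184 t=4:+1/13824 t=5:−1/345600 = -7/129600
⇒ 3j(5 6 5; 0 0 0)² = 80/7293, sgn +1
Racah Σ t=0..1: t=0:+1/518400 t=1:−1/138240 = -11/2073600
⇒ 3j(5 6 5; 4 -1 -3)² = 77/4420, sgn -1
4πI² = N·(3j₀)²·(3jₘ)² = 3388/11271
I = -1·√(0.300594/4π) = -0.15466268
No selection rule forces the value: the integral is nonzero (none).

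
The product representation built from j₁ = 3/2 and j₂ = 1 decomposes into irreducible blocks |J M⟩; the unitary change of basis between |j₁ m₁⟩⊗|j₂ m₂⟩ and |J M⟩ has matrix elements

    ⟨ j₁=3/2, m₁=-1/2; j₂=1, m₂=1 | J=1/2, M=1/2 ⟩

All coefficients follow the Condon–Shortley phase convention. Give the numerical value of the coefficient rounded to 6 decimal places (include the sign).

+√(1/6) = +0.408248

j₁+j₂−J=2  J+j₁−j₂=1  J−j₁+j₂=0  j₁+j₂+J+1=4
(j₁±m₁, j₂±m₂, J±M) = (1,2,2,0,1,0)
P² = 2/3
sum k=2..2:
  [2] +1/2 = 1/2
S = 1/2
C² = P²·S² = 1/6 ; C = +0.408248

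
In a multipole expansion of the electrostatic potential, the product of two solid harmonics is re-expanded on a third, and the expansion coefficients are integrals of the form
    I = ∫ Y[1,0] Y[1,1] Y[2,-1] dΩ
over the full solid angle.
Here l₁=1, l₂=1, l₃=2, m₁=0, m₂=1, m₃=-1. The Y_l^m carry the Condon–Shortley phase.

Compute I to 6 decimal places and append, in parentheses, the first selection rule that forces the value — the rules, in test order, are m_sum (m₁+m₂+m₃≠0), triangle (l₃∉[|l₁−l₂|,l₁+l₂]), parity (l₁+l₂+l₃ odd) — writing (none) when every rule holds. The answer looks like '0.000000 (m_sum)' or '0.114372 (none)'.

Rules hold: Σm=0, L=4 even, 0≤2≤2.
N = 3·3·5 = 45
Δ = 0!·2!·2!/5! = 1/30
Racah Σ t=0..0: t=0:+1/1 = 1/1
⇒ 3j(1 1 2; 0 0 0)² = 2/15, sgn +1
Racah Σ t=0..0: t=0:+1/2 = 1/2
⇒ 3j(1 1 2; 0 1 -1)² = 1/10, sgn -1
4πI² = N·(3j₀)²·(3jₘ)² = 3/5
I = -1·√(0.6/4π) = -0.21850969
No selection rule forces the value: the integral is nonzero (none).

-0.218510 (none)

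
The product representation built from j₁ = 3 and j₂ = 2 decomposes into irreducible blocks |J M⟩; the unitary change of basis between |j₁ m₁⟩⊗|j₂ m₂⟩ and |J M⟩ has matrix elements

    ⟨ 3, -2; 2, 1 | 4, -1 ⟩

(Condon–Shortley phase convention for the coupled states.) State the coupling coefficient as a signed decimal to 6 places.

-0.591608

triangle: 1!*5!*3!/10! = 720/3628800
(j±m)!: 1!*5!*3!*1!*3!*5! = 518400
prefactor² = (2J+1)*Δ*N² = 6480/7
  k=0: +1/(0!*1!*5!*3!*0!*0!) = 1/720
  k=1: −1/(1!*0!*4!*2!*1!*1!) = -1/48
Σ = -7/360  ⇒  CG² = 6480/7*(-7/360)² = 7/20
CG = −√(7/20) = -0.591608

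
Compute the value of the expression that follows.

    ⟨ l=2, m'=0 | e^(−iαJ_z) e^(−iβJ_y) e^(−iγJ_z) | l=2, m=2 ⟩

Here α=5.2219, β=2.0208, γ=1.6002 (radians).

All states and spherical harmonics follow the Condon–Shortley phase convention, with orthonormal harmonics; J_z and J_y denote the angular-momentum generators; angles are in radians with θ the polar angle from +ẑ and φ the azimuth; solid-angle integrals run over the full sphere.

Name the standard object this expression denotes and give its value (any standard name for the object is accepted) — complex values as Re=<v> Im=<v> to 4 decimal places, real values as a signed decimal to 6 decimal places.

Wigner D-matrix element, Re=-0.4957 Im=0.0292

This is a Wigner D-matrix element — the rotation-matrix element ⟨l m'| R(α,β,γ) |l m⟩ in the angular-momentum basis.
D^2_{0,2}(5.2219,2.0208,1.6002) = e^{-i·0·5.2219}·d^2_{0,2}(2.0208)·e^{-i·2·1.6002}. Compute d first:
With c≡cos(β/2)=0.531522 and s≡sin(β/2)=0.847045, N=[2·2·24·1]^{1/2}=9.797959
Admissible k: 2..2 (factorial args all ≥0)
  k=2: (−1)^0·9.7980/(4)·0.5315^2·0.8470^2 = +0.496513
d^2_{0,2}(2.0208) = +0.496513
Attach z-rotation phases: D = e^{-i(0)(5.2219)}·(+0.496513)·e^{-i(2)(1.6002)} = -0.495655+0.029182i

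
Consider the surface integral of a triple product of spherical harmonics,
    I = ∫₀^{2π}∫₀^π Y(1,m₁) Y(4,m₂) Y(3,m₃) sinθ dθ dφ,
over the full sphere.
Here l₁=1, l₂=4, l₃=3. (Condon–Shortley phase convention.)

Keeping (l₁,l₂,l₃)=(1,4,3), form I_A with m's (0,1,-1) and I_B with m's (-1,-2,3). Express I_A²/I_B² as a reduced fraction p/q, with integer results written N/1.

15/1

Shared (l₁,l₂,l₃)=(1,4,3): N and (l;000)² cancel in I_A²/I_B².
A: Δ = 2!·0!·6!/9! = 1/252; Racah Σ t=1..1: t=1:−1/48 = -1/48; ⇒ 3j(1 4 3; 0 1 -1)² = 5/84, sgn -1
B: Δ = 2!·0!·6!/9! = 1/252; Racah Σ t=2..2: t=2:+1/1440 = 1/1440; ⇒ 3j(1 4 3; -1 -2 3)² = 1/252, sgn +1
I_A²/I_B² = (5/84)/(1/252) = 15/1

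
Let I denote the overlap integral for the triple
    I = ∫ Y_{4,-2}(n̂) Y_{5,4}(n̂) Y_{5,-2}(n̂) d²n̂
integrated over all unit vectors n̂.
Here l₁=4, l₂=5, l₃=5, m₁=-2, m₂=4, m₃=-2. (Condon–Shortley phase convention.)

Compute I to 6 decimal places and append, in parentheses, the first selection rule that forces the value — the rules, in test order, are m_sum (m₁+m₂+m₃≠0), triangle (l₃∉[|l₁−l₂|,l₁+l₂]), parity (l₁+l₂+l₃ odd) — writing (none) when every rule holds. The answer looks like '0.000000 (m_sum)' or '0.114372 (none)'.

m-sum 0 ✓  L=14 even ✓  1≤5≤9 ✓
Π(2lᵢ+1) = 9×11×11 = 1089
triangle coeff Δ(4,5,5) = 1/3153150
Σ_t [0,4]: t=0:+1/69120 t=1:−1/1728 t=2:+1/576 t=3:−1/1728 t=4:+1/69120 = 7/11520
(3j)²=2/143 [(4 5 5; 0 0 0)], sign=-1
Σ_t [3,4]: t=3:−1/25920 t=4:+1/11520 = 1/20736
(3j)²=5/429 [(4 5 5; -2 4 -2)], sign=-1
⇒ 4πI² = 30/169
I = (+1)√(30/169/(4π)) = 0.11885360
No selection rule forces the value: the integral is nonzero (none).

0.118854 (none)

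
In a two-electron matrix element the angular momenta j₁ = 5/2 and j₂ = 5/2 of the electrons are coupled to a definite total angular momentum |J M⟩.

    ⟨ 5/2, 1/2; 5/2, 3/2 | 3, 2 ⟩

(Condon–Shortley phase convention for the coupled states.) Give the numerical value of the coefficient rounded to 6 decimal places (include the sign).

-0.288675  (= −√(1/12))

triangle: 2!*3!*3!/9! = 72/362880
(j±m)!: 3!*2!*4!*1!*5!*1! = 34560
prefactor² = (2J+1)*Δ*N² = 48
  k=1: −1/(1!*1!*1!*3!*2!*0!) = -1/12
  k=2: +1/(2!*0!*0!*2!*3!*1!) = 1/24
Σ = -1/24  ⇒  CG² = 48*(-1/24)² = 1/12
CG = −√(1/12) = -0.288675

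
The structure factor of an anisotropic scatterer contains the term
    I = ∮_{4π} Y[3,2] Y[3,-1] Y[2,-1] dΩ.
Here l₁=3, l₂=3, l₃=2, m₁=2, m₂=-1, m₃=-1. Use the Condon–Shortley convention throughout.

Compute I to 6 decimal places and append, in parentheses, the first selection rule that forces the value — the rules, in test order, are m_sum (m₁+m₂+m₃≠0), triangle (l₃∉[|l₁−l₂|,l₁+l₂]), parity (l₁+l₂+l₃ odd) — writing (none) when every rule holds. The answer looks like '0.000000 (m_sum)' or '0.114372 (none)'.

Rules hold: Σm=0, L=8 even, 0≤2≤6.
N = 7·7·5 = 245
Δ = 4!·2!·2!/9! = 1/3780
Racah Σ t=1..3: t=1:−1/24 t=2:+1/4 t=3:−1/24 = 1/6
⇒ 3j(3 3 2; 0 0 0)² = 4/105, sgn +1
Racah Σ t=0..1: t=0:+1/48 t=1:−1/12 = -1/16
⇒ 3j(3 3 2; 2 -1 -1)² = 1/28, sgn +1
4πI² = N·(3j₀)²·(3jₘ)² = 1/3
I = +1·√(0.333333/4π) = 0.16286750
No selection rule forces the value: the integral is nonzero (none).

0.162868 (none)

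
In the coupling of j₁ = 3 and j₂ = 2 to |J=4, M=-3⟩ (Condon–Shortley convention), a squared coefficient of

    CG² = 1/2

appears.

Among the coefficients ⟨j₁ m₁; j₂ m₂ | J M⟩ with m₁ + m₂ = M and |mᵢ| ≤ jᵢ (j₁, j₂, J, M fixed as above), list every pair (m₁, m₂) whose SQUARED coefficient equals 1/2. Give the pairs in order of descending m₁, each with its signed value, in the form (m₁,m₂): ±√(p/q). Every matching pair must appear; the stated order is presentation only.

Admissible pairs with m₁+m₂ = M = -3: (-3,0), (-2,-1), (-1,-2)
  (m₁,m₂)=(-1,-2): CG² = 1/2, CG = +√(1/2)   ← matches the target
  (m₁,m₂)=(-2,-1): CG² = 1/20, CG = −√(1/20)
  (m₁,m₂)=(-3,0): CG² = 9/20, CG = −√(9/20)
Pairs with CG² = 1/2: (-1,-2): +√(1/2)

(-1,-2): +√(1/2)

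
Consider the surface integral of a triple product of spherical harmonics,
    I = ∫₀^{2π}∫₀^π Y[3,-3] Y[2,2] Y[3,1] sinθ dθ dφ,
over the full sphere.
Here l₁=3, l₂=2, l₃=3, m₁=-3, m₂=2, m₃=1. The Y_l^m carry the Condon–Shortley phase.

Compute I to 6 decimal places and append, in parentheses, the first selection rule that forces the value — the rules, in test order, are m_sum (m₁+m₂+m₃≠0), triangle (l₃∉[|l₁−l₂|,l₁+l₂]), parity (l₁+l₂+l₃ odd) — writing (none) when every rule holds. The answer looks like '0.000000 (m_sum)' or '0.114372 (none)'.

0.132981 (none)

Checks pass: Σm=0; 8 even; l₃=3∈[1,5].
(2·3+1)(2·2+1)(2·3+1) = 245
Δ: 2! 4! 2! / 9! → 1/3780
sum: t=0:+1/24 t=1:−1/4 t=2:+1/24 = -1/6
3j²(3 2 3; 0 0 0) = Δ·Π!·Σ² = 4/105  (sign +1)
sum: t=2:+1/96 = 1/96
3j²(3 2 3; -3 2 1) = Δ·Π!·Σ² = 1/42  (sign +1)
combine: 4πI² = 245·4/105·1/42 = 2/9
take √, sign +1: I = 0.13298076
No selection rule forces the value: the integral is nonzero (none).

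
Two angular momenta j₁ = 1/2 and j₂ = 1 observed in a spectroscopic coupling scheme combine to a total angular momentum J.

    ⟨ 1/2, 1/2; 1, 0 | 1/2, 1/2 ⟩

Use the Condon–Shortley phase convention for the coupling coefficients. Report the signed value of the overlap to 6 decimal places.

+√(1/3) ≈ +0.577350

√[2·1!0!1!/3! · 1!0!1!1!1!0!] = √(1/3)
  +(−1)^0/∏(0,1,0,1,0,0)! = 1  (running 1)
⟨..|..⟩ = √(1/3)·(1) = +0.577350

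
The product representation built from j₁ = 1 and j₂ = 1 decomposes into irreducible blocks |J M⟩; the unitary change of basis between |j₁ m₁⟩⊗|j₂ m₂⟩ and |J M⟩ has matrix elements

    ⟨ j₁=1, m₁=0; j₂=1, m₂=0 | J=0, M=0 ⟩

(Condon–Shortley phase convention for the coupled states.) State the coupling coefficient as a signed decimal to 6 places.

j₁+j₂−J=2  J+j₁−j₂=0  J−j₁+j₂=0  j₁+j₂+J+1=3
(j₁±m₁, j₂±m₂, J±M) = (1,1,1,1,0,0)
P² = 1/3
sum k=1..1:
  [1] −1/1 = -1
S = -1
C² = P²·S² = 1/3 ; C = -0.577350

-0.577350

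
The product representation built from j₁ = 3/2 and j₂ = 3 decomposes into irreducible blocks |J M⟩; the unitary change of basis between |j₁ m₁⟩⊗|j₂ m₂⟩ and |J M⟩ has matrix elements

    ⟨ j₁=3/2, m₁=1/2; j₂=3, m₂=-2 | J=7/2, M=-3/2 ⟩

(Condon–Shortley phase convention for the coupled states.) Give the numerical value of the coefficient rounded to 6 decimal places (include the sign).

+0.654654  (= +√(3/7))

√[8·1!2!5!/9! · 2!1!1!5!2!5!] = √(6400/21)
  +(−1)^0/∏(0,1,1,1,1,4)! = 1/24  (running 1/24)
  +(−1)^1/∏(1,0,0,0,2,5)! = -1/240  (running 3/80)
⟨..|..⟩ = √(6400/21)·(3/80) = +0.654654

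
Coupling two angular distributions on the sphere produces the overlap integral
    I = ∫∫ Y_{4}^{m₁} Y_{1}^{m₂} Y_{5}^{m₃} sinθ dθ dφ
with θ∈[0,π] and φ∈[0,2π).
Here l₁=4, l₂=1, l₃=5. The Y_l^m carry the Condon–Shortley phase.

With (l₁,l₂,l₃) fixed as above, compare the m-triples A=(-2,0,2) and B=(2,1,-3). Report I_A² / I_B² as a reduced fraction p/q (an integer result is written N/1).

3/4

Same 4,1,5: normalisation and zero-m 3j drop out of the ratio.
A: Δ: 0! 8! 2! / 11! → 1/495; sum: t=0:+1/1440 = 1/1440; 3j²(4 1 5; -2 0 2) = Δ·Π!·Σ² = 7/165  (sign -1)
B: Δ: 0! 8! 2! / 11! → 1/495; sum: t=0:+1/2880 = 1/2880; 3j²(4 1 5; 2 1 -3) = Δ·Π!·Σ² = 28/495  (sign +1)
I_A²/I_B² = (7/165)/(28/495) = 3/4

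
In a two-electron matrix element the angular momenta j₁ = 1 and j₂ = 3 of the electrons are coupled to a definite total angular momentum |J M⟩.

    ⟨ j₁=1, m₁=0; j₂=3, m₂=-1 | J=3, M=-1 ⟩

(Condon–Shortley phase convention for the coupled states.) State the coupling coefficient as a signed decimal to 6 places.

√[7·1!1!5!/8! · 1!1!2!4!2!4!] = √(48)
  +(−1)^0/∏(0,1,1,2,0,3)! = 1/12  (running 1/12)
  +(−1)^1/∏(1,0,0,1,1,4)! = -1/24  (running 1/24)
⟨..|..⟩ = √(48)·(1/24) = +0.288675

+√(1/12) = +0.288675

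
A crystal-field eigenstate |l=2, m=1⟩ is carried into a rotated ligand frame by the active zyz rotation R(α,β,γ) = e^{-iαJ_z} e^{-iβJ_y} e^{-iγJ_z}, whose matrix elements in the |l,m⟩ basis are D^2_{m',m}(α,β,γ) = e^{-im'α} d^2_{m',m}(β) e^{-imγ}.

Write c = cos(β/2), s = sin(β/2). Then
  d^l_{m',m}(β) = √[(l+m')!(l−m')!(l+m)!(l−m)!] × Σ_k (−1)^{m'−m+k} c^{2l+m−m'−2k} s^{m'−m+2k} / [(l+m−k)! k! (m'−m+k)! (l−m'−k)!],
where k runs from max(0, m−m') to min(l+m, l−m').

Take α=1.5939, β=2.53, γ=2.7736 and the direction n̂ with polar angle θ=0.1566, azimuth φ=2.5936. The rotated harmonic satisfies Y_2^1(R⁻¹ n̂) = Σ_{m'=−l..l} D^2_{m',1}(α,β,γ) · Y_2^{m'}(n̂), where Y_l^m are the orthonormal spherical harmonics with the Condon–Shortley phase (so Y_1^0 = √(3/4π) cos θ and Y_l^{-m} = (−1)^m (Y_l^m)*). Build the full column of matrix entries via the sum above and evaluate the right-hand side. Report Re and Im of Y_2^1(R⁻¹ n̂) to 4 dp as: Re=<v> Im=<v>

Re=0.3764 Im=0.0625

Need the full column D^2_{m',1} for m'=−2..2 at α=1.5939, β=2.5300, γ=2.7736.
cos(β/2)=0.301053, sin(β/2)=0.953608
d^2_{-2,1}: single k=3 term ⇒ +0.522133;  D = +0.477981+0.210137i
d^2_{-1,1}: k∈[2..3] ⇒ +0.247255 -0.826949 = -0.579694;  D = -0.220980+0.535922i
d^2_{0,1}: k∈[1..2] ⇒ +0.063734 -0.639480 = -0.575746;  D = +0.537201+0.207121i
d^2_{1,1}: k∈[0..1] ⇒ +0.008214 -0.247255 = -0.239041;  D = +0.080818-0.224965i
d^2_{2,1}: single k=0 term ⇒ -0.052039;  D = -0.049368-0.016458i
Y_2^{m'}(θ=0.1566,φ=2.5936) and Σ D·Y over m':
  (+0.4780+0.2101i)·(+0.0043+0.0084i)  (-0.2210+0.5359i)·(-0.1016-0.0620i)  (+0.5372+0.2071i)·(+0.6078+0.0000i)  (+0.0808-0.2250i)·(+0.1016-0.0620i)  (-0.0494-0.0165i)·(+0.0043-0.0084i)
Y_2^1(R⁻¹ n̂) = +0.376380+0.062515i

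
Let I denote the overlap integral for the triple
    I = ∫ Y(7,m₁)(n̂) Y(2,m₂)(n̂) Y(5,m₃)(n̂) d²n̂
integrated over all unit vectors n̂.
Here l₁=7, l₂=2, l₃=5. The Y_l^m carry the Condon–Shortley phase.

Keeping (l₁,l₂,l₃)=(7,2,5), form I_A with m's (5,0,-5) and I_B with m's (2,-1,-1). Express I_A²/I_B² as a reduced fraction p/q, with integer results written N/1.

Same 7,2,5: normalisation and zero-m 3j drop out of the ratio.
A: Δ: 4! 10! 0! / 15! → 1/15015; sum: t=2:+1/14515200 = 1/14515200; 3j²(7 2 5; 5 0 -5) = Δ·Π!·Σ² = 2/455  (sign +1)
B: Δ: 4! 10! 0! / 15! → 1/15015; sum: t=1:−1/103680 = -1/103680; 3j²(7 2 5; 2 -1 -1) = Δ·Π!·Σ² = 4/143  (sign -1)
I_A²/I_B² = (2/455)/(4/143) = 11/70

11/70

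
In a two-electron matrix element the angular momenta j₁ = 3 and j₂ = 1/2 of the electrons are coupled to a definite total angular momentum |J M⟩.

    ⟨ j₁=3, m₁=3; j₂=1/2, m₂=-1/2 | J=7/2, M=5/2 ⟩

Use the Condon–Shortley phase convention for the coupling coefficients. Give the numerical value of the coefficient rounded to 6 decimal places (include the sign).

+√(1/7) ≈ +0.377964

j₁+j₂−J=0  J+j₁−j₂=6  J−j₁+j₂=1  j₁+j₂+J+1=8
(j₁±m₁, j₂±m₂, J±M) = (6,0,0,1,6,1)
P² = 518400/7
sum k=0..0:
  [0] +1/720 = 1/720
S = 1/720
C² = P²·S² = 1/7 ; C = +0.377964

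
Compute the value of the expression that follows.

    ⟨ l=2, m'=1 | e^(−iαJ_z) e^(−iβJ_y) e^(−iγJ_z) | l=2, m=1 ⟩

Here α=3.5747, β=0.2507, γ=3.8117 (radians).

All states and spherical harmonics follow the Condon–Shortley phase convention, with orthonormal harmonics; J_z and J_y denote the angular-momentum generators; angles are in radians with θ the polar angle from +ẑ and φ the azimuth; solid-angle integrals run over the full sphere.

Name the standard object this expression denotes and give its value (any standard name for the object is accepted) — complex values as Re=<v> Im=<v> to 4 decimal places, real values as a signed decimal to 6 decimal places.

This is a Wigner D-matrix element — the rotation-matrix element ⟨l m'| R(α,β,γ) |l m⟩ in the angular-momentum basis.
First d^2_{1,1}(β=0.2507), then the phase factors e^{-i(1)α} and e^{-i(1)γ}:
Half-angle: c=0.992154, s=0.125022. N=√(6·1·6·1)=6.000000
The bounds max(0,m−m')=0 and min(l+m,l−m')=1 give 2 terms
  k=0: (−1)^0·6.0000/(6)·0.9922^4·0.1250^0 = +0.968983
  k=1: (−1)^1·6.0000/(2)·0.9922^2·0.1250^2 = -0.046159
d^2_{1,1}(0.2507) = +0.968983 -0.046159 = +0.922825
D = (-0.907666+0.419693i)·(+0.922825)·(-0.783755+0.621070i) = +0.415944-0.823770i

Wigner D-matrix element, Re=0.4159 Im=-0.8238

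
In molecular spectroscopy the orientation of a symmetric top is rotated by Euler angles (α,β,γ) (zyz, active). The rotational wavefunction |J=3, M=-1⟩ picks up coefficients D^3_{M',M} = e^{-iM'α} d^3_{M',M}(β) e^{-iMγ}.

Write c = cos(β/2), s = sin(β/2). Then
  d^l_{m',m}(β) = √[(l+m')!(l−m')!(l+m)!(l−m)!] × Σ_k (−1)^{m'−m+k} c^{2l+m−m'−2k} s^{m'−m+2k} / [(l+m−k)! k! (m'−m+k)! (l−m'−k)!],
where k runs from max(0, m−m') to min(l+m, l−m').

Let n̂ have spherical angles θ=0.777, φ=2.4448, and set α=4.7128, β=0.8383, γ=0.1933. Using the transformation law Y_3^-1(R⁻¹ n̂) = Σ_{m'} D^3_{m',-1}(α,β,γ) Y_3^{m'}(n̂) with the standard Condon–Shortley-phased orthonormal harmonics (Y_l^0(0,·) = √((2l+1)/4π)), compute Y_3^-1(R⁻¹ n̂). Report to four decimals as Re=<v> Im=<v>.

Re=0.2670 Im=-0.1069

Need the full column D^3_{m',-1} for m'=−3..3 at α=4.7128, β=0.8383, γ=0.1933.
cos(β/2)=0.913435, sin(β/2)=0.406984
d^3_{-3,-1}: single k=2 term ⇒ +0.446593;  D = -0.086330+0.438169i
d^3_{-2,-1}: k∈[1..2] ⇒ +0.818401 -0.324934 = +0.493467;  D = -0.484198-0.095192i
d^3_{-1,-1}: k∈[0..2] ⇒ +0.580853 -0.922478 +0.137346 = -0.204278;  D = -0.039324+0.200458i
d^3_{0,-1}: k∈[0..2] ⇒ -0.896514 +0.533922 -0.035331 = -0.397923;  D = -0.390512-0.076440i
d^3_{1,-1}: k∈[0..2] ⇒ +0.691859 -0.183128 +0.004544 = +0.513274;  D = -0.098392+0.503756i
d^3_{2,-1}: k∈[0..1] ⇒ -0.324934 +0.032253 = -0.292682;  D = +0.287277+0.055988i
d^3_{3,-1}: single k=0 term ⇒ +0.088657;  D = +0.016924-0.087026i
Y_3^{m'}(θ=0.777,φ=2.4448) and Σ D·Y over m':
  (-0.0863+0.4382i)·(+0.0714-0.1248i)  (-0.4842-0.0952i)·(+0.0632+0.3526i)  (-0.0393+0.2005i)·(-0.2680-0.2242i)  (-0.3905-0.0764i)·(-0.1219+0.0000i)  (-0.0984+0.5038i)·(+0.2680-0.2242i)  (+0.2873+0.0560i)·(+0.0632-0.3526i)  (+0.0169-0.0870i)·(-0.0714-0.1248i)
Y_3^-1(R⁻¹ n̂) = +0.267007-0.106878i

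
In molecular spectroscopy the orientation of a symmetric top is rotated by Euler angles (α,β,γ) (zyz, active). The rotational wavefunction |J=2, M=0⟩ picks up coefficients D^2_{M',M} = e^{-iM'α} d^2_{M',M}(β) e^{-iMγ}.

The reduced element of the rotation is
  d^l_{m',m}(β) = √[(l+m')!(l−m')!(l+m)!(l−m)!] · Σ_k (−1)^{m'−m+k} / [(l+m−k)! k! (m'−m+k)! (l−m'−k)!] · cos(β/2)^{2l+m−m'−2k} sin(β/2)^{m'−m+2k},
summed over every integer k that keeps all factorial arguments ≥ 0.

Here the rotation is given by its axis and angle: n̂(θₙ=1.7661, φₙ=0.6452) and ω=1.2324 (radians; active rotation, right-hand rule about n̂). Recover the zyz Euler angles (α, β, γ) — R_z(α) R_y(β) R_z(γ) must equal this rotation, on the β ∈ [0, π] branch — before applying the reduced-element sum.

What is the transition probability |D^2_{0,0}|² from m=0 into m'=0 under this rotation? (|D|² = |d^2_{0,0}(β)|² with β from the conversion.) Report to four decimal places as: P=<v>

P=0.0953

Axis–angle → zyz. n̂ = (sinθₙcosφₙ, sinθₙsinφₙ, cosθₙ) = (+0.783790, +0.589926, -0.194064), ω = 1.2324.
R = I cosω + sinω [n̂]ₓ + (1−cosω) n̂n̂ᵀ gives
  R = [+0.742360, +0.491939, +0.454859; +0.125821, +0.564456, -0.815818; -0.658080, +0.662862, +0.357133]
β = atan2(√(R₁₃²+R₂₃²), R₃₃) = 1.205599; α = atan2(R₂₃, R₁₃) mod 2π = 5.221011; γ = atan2(R₃₂, −R₃₁) mod 2π = 0.789018
First d^2_{0,0}(β=1.2056), then the phase factors e^{-i(0)α} and e^{-i(0)γ}:
c=cos(1.205599/2)=0.823752, s=sin(1.205599/2)=0.566951; N=√[2·2·2·2]=4.000000
k∈{0,1,2} keeps every argument non-negative
  k=0: (−1)^0·4.0000/(4)·0.8238^4·0.5670^0 = +0.460453
  k=1: (−1)^1·4.0000/(1)·0.8238^2·0.5670^2 = -0.872456
  k=2: (−1)^2·4.0000/(4)·0.8238^0·0.5670^4 = +0.103319
d^2_{0,0}(1.2056) = +0.460453 -0.872456 +0.103319 = -0.308684
|D^2_{0,0}|² = |d^2_{0,0}(β)|² = (-0.308684)² = 0.095286 (the z-rotation phases have unit modulus)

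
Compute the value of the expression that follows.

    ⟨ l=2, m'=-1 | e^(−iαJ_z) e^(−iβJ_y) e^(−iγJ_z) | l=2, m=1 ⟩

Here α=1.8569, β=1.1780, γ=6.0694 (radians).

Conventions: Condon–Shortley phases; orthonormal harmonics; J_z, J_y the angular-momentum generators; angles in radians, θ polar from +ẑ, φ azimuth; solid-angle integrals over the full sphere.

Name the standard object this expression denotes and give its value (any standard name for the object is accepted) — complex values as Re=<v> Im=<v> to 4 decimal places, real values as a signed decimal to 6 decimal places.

Wigner D-matrix element, Re=-0.2612 Im=0.4782

This is a Wigner D-matrix element — the rotation-matrix element ⟨l m'| R(α,β,γ) |l m⟩ in the angular-momentum basis.
Split into d^2_{-1,1}(β=1.1780) × two z-phases.
With c≡cos(β/2)=0.831497 and s≡sin(β/2)=0.555530, N=[1·6·6·1]^{1/2}=6.000000
k: max(0,(1)−(-1))=2 … min(2+(1),2−(-1))=3
  k=2: (−1)^0·6.0000/(2)·0.8315^2·0.5555^2 = +0.640113
  k=3: (−1)^1·6.0000/(6)·0.8315^0·0.5555^4 = -0.095242
d^2_{-1,1}(1.1780) = +0.640113 -0.095242 = +0.544871
Attach z-rotation phases: D = e^{-i(-1)(1.8569)}·(+0.544871)·e^{-i(1)(6.0694)} = -0.261172+0.478199i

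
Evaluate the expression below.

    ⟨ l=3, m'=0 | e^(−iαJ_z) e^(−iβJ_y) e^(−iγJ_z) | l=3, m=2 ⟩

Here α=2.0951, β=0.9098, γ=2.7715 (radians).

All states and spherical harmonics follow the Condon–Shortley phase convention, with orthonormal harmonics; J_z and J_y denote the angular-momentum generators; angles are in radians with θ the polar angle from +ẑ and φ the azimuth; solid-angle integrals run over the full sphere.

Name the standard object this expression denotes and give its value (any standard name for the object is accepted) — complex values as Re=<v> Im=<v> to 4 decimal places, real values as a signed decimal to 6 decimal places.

This is a Wigner D-matrix element — the rotation-matrix element ⟨l m'| R(α,β,γ) |l m⟩ in the angular-momentum basis.
D^3_{0,2}(2.0951,0.9098,2.7715) = e^{-i·0·2.0951}·d^3_{0,2}(0.9098)·e^{-i·2·2.7715}. Compute d first:
c=cos(0.909800/2)=0.898305, s=sin(0.909800/2)=0.439372; N=√[6·6·120·1]=65.726707
The bounds max(0,m−m')=2 and min(l+m,l−m')=3 give 2 terms
  k=2: (−1)^0·65.7267/(12)·0.8983^4·0.4394^2 = +0.688528
  k=3: (−1)^1·65.7267/(12)·0.8983^2·0.4394^4 = -0.164717
d^3_{0,2}(0.9098) = +0.688528 -0.164717 = +0.523810
D = (+1.000000+0.000000i)·(+0.523810)·(+0.738344+0.674425i) = +0.386752+0.353271i

Wigner D-matrix element, Re=0.3868 Im=0.3533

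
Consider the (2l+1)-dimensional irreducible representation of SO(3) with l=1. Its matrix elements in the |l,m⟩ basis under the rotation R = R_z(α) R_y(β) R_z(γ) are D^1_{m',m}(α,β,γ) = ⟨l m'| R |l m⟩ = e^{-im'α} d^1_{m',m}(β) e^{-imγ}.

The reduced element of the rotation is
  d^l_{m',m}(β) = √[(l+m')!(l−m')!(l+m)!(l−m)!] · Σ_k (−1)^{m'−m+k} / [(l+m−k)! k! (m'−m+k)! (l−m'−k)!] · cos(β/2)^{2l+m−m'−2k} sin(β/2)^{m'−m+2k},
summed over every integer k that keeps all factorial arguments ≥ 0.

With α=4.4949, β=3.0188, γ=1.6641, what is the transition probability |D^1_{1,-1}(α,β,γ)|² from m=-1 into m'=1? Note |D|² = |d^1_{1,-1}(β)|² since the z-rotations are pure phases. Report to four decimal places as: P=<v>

D^1_{1,-1}(4.4949,3.0188,1.6641) = e^{-i·1·4.4949}·d^1_{1,-1}(3.0188)·e^{-i·-1·1.6641}. Compute d first:
c=cos(3.018800/2)=0.061358, s=sin(3.018800/2)=0.998116; N=√[2·1·1·2]=2.000000
k∈{0} keeps every argument non-negative
  k=0: (−1)^2·2.0000/(2)·0.0614^0·0.9981^2 = +0.996235
d^1_{1,-1}(3.0188) = +0.996235
|D^1_{1,-1}|² = |d^1_{1,-1}(β)|² = (+0.996235)² = 0.992485 (the z-rotation phases have unit modulus)

P=0.9925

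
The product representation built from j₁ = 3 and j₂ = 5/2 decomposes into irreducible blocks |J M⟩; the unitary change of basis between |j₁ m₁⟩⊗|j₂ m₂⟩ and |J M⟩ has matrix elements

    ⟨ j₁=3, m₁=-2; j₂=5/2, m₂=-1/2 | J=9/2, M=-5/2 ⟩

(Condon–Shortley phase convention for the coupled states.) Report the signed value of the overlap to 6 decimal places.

j₁+j₂−J=1  J+j₁−j₂=5  J−j₁+j₂=4  j₁+j₂+J+1=11
(j₁±m₁, j₂±m₂, J±M) = (1,5,2,3,2,7)
P² = 115200/11
sum k=0..1:
  [0] +1/480 = 1/480
  [1] −1/144 = -1/144
S = -7/1440
C² = P²·S² = 49/198 ; C = -0.497468

-0.497468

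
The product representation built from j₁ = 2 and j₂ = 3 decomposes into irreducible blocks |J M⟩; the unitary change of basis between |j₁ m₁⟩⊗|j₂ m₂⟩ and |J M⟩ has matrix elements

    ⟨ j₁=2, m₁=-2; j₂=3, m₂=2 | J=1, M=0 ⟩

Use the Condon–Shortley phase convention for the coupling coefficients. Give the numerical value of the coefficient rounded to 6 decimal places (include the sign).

√[3·4!0!2!/7! · 0!4!5!1!1!1!] = √(576/7)
  +(−1)^4/∏(4,0,0,1,0,1)! = 1/24  (running 1/24)
⟨..|..⟩ = √(576/7)·(1/24) = +0.377964

+0.377964  (= +√(1/7))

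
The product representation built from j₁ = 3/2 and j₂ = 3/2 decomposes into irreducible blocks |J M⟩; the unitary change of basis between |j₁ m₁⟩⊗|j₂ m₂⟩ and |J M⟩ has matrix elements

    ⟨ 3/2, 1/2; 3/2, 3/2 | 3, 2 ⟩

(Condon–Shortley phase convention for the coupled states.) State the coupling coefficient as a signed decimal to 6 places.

j₁+j₂−J=0  J+j₁−j₂=3  J−j₁+j₂=3  j₁+j₂+J+1=7
(j₁±m₁, j₂±m₂, J±M) = (2,1,3,0,5,1)
P² = 72
sum k=0..0:
  [0] +1/12 = 1/12
S = 1/12
C² = P²·S² = 1/2 ; C = +0.707107

+√(1/2) = +0.707107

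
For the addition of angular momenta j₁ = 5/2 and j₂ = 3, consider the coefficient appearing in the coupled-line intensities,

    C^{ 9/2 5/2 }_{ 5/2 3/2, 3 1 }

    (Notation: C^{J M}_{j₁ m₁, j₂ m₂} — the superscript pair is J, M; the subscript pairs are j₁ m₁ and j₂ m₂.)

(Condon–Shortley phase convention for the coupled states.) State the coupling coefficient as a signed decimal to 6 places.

+√(10/99) = +0.317821

j₁+j₂−J=1  J+j₁−j₂=4  J−j₁+j₂=5  j₁+j₂+J+1=11
(j₁±m₁, j₂±m₂, J±M) = (4,1,4,2,7,2)
P² = 92160/11
sum k=0..1:
  [0] +1/144 = 1/144
  [1] −1/288 = -1/288
S = 1/288
C² = P²·S² = 10/99 ; C = +0.317821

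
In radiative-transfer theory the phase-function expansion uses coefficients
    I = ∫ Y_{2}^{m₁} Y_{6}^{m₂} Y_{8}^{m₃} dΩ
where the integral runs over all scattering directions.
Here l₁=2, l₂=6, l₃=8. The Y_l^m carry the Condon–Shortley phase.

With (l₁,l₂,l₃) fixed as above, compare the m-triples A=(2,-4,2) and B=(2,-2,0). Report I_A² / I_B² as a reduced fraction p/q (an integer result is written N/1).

Shared (l₁,l₂,l₃)=(2,6,8): N and (l;000)² cancel in I_A²/I_B².
A: Δ = 0!·4!·12!/17! = 1/30940; Racah Σ t=0..0: t=0:+1/174182400 = 1/174182400; ⇒ 3j(2 6 8; 2 -4 2)² = 3/6188, sgn +1
B: Δ = 0!·4!·12!/17! = 1/30940; Racah Σ t=0..0: t=0:+1/23224320 = 1/23224320; ⇒ 3j(2 6 8; 2 -2 0)² = 1/442, sgn +1
I_A²/I_B² = (3/6188)/(1/442) = 3/14

3/14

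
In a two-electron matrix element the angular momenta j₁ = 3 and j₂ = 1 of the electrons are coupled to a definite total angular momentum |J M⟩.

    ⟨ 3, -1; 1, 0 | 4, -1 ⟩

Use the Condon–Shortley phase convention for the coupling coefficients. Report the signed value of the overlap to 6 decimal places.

j₁+j₂−J=0  J+j₁−j₂=6  J−j₁+j₂=2  j₁+j₂+J+1=9
(j₁±m₁, j₂±m₂, J±M) = (2,4,1,1,3,5)
P² = 8640/7
sum k=0..0:
  [0] +1/48 = 1/48
S = 1/48
C² = P²·S² = 15/28 ; C = +0.731925

+√(15/28) ≈ +0.731925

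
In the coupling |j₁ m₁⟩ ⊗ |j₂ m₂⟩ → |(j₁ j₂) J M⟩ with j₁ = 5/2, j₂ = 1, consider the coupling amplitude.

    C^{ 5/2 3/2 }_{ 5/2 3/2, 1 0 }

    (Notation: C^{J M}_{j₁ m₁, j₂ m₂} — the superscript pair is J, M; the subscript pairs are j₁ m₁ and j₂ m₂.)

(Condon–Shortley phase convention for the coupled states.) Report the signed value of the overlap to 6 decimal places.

+√(9/35) ≈ +0.507093

√[6·1!4!1!/7! · 4!1!1!1!4!1!] = √(576/35)
  +(−1)^0/∏(0,1,1,1,3,0)! = 1/6  (running 1/6)
  +(−1)^1/∏(1,0,0,0,4,1)! = -1/24  (running 1/8)
⟨..|..⟩ = √(576/35)·(1/8) = +0.507093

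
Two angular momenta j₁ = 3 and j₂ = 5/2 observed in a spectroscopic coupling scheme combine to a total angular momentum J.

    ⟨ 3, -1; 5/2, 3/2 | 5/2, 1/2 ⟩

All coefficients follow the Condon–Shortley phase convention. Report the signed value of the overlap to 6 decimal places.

√[6·3!3!2!/9! · 2!4!4!1!3!2!] = √(576/35)
  +(−1)^2/∏(2,1,2,2,1,0)! = 1/8  (running 1/8)
  +(−1)^3/∏(3,0,1,1,2,1)! = -1/12  (running 1/24)
⟨..|..⟩ = √(576/35)·(1/24) = +0.169031

+0.169031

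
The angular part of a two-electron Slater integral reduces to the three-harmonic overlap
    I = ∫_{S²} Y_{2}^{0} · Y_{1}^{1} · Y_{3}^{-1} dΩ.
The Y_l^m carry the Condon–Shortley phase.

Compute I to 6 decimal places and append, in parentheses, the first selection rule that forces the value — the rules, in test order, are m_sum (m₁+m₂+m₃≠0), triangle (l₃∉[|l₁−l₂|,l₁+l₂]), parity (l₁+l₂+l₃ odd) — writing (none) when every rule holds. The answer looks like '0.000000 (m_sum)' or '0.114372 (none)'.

-0.202301 (none)

Rules hold: Σm=0, L=6 even, 1≤3≤3.
N = 5·3·7 = 105
Δ = 0!·4!·2!/7! = 1/105
Racah Σ t=0..0: t=0:+1/4 = 1/4
⇒ 3j(2 1 3; 0 0 0)² = 3/35, sgn -1
Racah Σ t=0..0: t=0:+1/8 = 1/8
⇒ 3j(2 1 3; 0 1 -1)² = 2/35, sgn +1
4πI² = N·(3j₀)²·(3jₘ)² = 18/35
I = -1·√(0.514286/4π) = -0.20230066
No selection rule forces the value: the integral is nonzero (none).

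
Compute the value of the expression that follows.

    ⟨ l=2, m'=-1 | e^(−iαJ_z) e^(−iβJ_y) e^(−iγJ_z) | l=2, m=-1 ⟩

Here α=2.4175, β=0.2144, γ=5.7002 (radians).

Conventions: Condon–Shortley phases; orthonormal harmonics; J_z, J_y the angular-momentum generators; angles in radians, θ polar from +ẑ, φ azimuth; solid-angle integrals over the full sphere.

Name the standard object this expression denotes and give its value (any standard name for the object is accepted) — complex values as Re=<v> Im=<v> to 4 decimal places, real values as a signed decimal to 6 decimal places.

This is a Wigner D-matrix element — the rotation-matrix element ⟨l m'| R(α,β,γ) |l m⟩ in the angular-momentum basis.
D^2_{-1,-1}(2.4175,0.2144,5.7002) = e^{-i·-1·2.4175}·d^2_{-1,-1}(0.2144)·e^{-i·-1·5.7002}. Compute d first:
Half-angle: c=0.994260, s=0.106995. N=√(1·6·1·6)=6.000000
The bounds max(0,m−m')=0 and min(l+m,l−m')=1 give 2 terms
  k=0: (−1)^0·6.0000/(6)·0.9943^4·0.1070^0 = +0.977235
  k=1: (−1)^1·6.0000/(2)·0.9943^2·0.1070^2 = -0.033950
d^2_{-1,-1}(0.2144) = +0.977235 -0.033950 = +0.943285
Attach z-rotation phases: D = e^{-i(-1)(2.4175)}·(+0.943285)·e^{-i(-1)(5.7002)} = -0.245888+0.910673i

Wigner D-matrix element, Re=-0.2459 Im=0.9107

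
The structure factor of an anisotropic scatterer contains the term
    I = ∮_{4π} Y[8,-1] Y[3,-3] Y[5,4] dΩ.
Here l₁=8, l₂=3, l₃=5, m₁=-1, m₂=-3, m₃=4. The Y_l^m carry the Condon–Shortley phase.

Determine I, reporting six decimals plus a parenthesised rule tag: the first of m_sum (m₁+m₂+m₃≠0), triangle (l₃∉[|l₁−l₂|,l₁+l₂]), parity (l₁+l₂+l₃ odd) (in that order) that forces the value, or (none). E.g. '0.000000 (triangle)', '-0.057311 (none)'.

-0.011108 (none)

m-sum 0 ✓  L=16 even ✓  5≤5≤11 ✓
Π(2lᵢ+1) = 17×7×11 = 1309
triangle coeff Δ(8,3,5) = 1/136136
Σ_t [3,3]: t=3:−1/518400 = -1/518400
(3j)²=56/2431 [(8 3 5; 0 0 0)], sign=+1
Σ_t [0,0]: t=0:+1/261273600 = 1/261273600
(3j)²=1/19448 [(8 3 5; -1 -3 4)], sign=-1
⇒ 4πI² = 49/31603
I = (-1)√(49/31603/(4π)) = -0.01110782
No selection rule forces the value: the integral is nonzero (none).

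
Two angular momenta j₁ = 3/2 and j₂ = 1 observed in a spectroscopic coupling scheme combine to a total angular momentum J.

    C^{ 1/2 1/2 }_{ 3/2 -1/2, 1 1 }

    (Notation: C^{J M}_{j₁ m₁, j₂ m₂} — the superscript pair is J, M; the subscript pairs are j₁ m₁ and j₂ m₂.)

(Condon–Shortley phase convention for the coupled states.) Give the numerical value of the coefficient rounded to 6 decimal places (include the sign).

+√(1/6) = +0.408248

triangle: 2!·1!·0!/4! = 2/24
(j±m)!: 1!·2!·2!·0!·1!·0! = 4
prefactor² = (2J+1)·Δ·N² = 2/3
  k=2: +1/(2!·0!·0!·0!·1!·0!) = 1/2
Σ = 1/2  ⇒  CG² = 2/3·(1/2)² = 1/6
CG = +√(1/6) = +0.408248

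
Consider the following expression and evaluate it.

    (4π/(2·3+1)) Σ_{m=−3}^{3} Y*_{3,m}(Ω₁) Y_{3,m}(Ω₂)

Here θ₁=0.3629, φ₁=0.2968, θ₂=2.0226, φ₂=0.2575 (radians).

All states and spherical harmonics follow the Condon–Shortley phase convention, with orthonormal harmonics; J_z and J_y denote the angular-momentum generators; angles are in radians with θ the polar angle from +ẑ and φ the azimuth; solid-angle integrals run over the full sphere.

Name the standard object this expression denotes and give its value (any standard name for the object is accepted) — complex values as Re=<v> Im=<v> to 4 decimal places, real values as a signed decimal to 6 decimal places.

Legendre polynomial (addition theorem), +0.131785

This sum is the spherical-harmonic addition theorem: it equals the Legendre polynomial P_l(cos γ) of the angle γ between the two directions.
Term-by-term m-sum for l=3 (normalisation 4π/7 = 1.795196):
  m=-3: (0.011742, 0.014508) × (0.217581, -0.212039) = (0.005631, 0.000667)  (running Σ = (0.005631, 0.000667))
  m=-2: (0.099802, 0.067345) × (-0.314297, 0.177874) = (-0.043346, -0.003414)  (running Σ = (-0.037715, -0.002747))
  m=-1: (0.369710, 0.113070) × (-0.013201, 0.003476) = (-0.005274, -0.000207)  (running Σ = (-0.042989, -0.002954))
  m=0: (0.477927, -0.000000) × (0.333499, 0.000000) = (0.159388, 0.000000)  (running Σ = (0.116399, -0.002954))
  m=1: (-0.369710, 0.113070) × (0.013201, 0.003476) = (-0.005274, 0.000207)  (running Σ = (0.111125, -0.002747))
  m=2: (0.099802, -0.067345) × (-0.314297, -0.177874) = (-0.043346, 0.003414)  (running Σ = (0.067779, 0.000667))
  m=3: (-0.011742, 0.014508) × (-0.217581, -0.212039) = (0.005631, -0.000667)  (running Σ = (0.073410, -0.000000))
Total Σ_m = (0.073410, -0.000000). Multiply by 1.795196: (0.131785, -0.000000). P_3(cos γ) = 0.131785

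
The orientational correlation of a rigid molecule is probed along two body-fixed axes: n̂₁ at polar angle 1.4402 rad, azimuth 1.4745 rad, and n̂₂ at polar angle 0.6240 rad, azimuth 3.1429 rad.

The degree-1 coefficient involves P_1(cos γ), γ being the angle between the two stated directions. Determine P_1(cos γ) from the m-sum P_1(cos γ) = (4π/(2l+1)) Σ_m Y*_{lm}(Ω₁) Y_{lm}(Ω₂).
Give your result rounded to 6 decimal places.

0.049231

Term-by-term m-sum for l=1 (normalisation 4π/3 = 4.188790):
  m=-1: Y*=(0.032936, 0.340965)  Y=(-0.201867, 0.000264)  product (-0.006739, -0.068821)
  m=+0: Y*=(0.063628, -0.000000)  Y=(0.396524, 0.000000)  product (0.025230, 0.000000)
  m=+1: Y*=(-0.032936, 0.340965)  Y=(0.201867, 0.000264)  product (-0.006739, 0.068821)
Σ over m = (0.011753, 0.000000); ×(4π/3) → (0.049231, 0.000000). Real part: 0.049231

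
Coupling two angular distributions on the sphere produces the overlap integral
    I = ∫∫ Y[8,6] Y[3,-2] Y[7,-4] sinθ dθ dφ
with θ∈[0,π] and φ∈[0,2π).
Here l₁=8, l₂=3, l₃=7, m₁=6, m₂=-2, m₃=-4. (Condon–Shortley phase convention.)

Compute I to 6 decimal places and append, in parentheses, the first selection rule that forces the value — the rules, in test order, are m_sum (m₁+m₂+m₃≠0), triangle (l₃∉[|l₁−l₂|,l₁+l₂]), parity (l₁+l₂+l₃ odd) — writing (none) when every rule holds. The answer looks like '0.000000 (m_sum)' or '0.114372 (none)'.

Rules hold: Σm=0, L=18 even, 5≤7≤11.
N = 17·7·15 = 1785
Δ = 4!·12!·2!/19! = 1/5290740
Racah Σ t=1..3: t=1:−1/7257600 t=2:+1/2073600 t=3:−1/7257600 = 1/4838400
⇒ 3j(8 3 7; 0 0 0)² = 252/20995, sgn -1
Racah Σ t=0..1: t=0:+1/174182400 t=1:−1/479001600 = 1/273715200
⇒ 3j(8 3 7; 6 -2 -4)² = 49/3876, sgn -1
4πI² = N·(3j₀)²·(3jₘ)² = 21609/79781
I = +1·√(0.270854/4π) = 0.14681238
No selection rule forces the value: the integral is nonzero (none).

0.146812 (none)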